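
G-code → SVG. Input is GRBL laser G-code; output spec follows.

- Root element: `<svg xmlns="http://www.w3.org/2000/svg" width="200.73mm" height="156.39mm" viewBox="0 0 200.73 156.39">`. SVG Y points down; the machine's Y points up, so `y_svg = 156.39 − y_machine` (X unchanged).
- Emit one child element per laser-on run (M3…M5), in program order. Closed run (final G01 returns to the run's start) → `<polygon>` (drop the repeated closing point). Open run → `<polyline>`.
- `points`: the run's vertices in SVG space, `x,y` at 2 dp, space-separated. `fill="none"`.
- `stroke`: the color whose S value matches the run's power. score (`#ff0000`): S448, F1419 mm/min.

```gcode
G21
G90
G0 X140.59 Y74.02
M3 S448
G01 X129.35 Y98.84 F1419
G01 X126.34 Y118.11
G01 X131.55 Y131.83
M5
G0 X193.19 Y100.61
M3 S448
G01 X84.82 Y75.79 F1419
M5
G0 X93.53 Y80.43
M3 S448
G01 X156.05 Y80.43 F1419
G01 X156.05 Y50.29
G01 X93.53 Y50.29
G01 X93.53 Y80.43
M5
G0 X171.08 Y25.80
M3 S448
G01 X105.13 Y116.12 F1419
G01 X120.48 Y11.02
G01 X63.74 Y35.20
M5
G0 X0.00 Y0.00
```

<svg xmlns="http://www.w3.org/2000/svg" width="200.73mm" height="156.39mm" viewBox="0 0 200.73 156.39">
  <polyline points="140.59,82.37 129.35,57.55 126.34,38.28 131.55,24.56" fill="none" stroke="#ff0000"/>
  <polyline points="193.19,55.78 84.82,80.60" fill="none" stroke="#ff0000"/>
  <polygon points="93.53,75.96 156.05,75.96 156.05,106.10 93.53,106.10" fill="none" stroke="#ff0000"/>
  <polyline points="171.08,130.59 105.13,40.27 120.48,145.37 63.74,121.19" fill="none" stroke="#ff0000"/>
</svg>

Machine Y-up, SVG Y-down with viewBox height 156.39, so y_svg = 156.39 − y_machine; X carries over. Every run uses S448, so all elements get stroke `#ff0000` (score).

Run 1: The run is open, so emit a `<polyline>` with points (Y-flipped): 140.59,82.37 129.35,57.55 126.34,38.28 131.55,24.56.

Run 2: The run is open, so emit a `<polyline>` with points (Y-flipped): 193.19,55.78 84.82,80.60.

Run 3: The run returns to its start, so emit a `<polygon>` with points (Y-flipped): 93.53,75.96 156.05,75.96 156.05,106.10 93.53,106.10.

Run 4: The run is open, so emit a `<polyline>` with points (Y-flipped): 171.08,130.59 105.13,40.27 120.48,145.37 63.74,121.19.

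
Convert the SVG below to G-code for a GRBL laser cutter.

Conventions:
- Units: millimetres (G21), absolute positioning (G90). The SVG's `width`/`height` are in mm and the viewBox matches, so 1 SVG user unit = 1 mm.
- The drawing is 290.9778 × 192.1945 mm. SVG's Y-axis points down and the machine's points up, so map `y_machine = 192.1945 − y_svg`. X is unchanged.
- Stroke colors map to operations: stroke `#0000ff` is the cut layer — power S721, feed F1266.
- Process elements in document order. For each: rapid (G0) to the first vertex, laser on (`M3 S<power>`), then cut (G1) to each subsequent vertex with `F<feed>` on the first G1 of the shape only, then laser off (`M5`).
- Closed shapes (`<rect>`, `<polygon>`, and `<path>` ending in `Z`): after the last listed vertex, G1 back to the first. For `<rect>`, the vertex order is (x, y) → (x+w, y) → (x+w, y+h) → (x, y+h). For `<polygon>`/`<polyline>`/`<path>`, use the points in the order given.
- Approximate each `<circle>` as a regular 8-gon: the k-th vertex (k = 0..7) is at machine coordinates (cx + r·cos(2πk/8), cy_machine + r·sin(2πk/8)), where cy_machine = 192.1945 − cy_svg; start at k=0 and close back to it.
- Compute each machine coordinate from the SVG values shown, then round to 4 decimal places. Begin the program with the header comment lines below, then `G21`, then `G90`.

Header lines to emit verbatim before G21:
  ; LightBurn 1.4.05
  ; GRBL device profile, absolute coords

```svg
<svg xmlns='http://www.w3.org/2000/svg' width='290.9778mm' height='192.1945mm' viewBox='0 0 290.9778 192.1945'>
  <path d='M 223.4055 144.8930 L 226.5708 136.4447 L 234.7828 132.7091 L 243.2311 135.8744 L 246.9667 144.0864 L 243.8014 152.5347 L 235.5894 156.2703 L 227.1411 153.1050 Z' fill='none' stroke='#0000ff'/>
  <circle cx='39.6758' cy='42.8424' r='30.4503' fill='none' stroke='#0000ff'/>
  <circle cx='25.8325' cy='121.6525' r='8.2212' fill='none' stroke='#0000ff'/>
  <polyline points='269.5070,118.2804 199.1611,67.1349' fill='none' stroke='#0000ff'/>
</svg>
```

Since the viewBox matches the mm dimensions, user units are millimetres directly. The only transform is the Y-flip y_m = 192.1945 − y_svg.

Shape 1 is a regular polygon drawn with `<path>`. Its stroke #0000ff means cut at S721, F1266. After flipping Y the toolpath is (223.4055,47.3015) → (226.5708,55.7498) → (234.7828,59.4854) → (243.2311,56.3201) → (246.9667,48.1081) → (243.8014,39.6598) → (235.5894,35.9242) → (227.1411,39.0895) → (223.4055,47.3015), returning to the start.

Shape 2 is a circle drawn with `<circle>`. Its stroke #0000ff means cut at S721, F1266. After flipping Y the toolpath is (70.1261,149.3521) → (61.2074,170.8837) → (39.6758,179.8024) → (18.1442,170.8837) → (9.2255,149.3521) → (18.1442,127.8205) → (39.6758,118.9018) → (61.2074,127.8205) → (70.1261,149.3521), returning to the start.

Shape 3 is a circle drawn with `<circle>`. Its stroke #0000ff means cut at S721, F1266. After flipping Y the toolpath is (34.0537,70.5420) → (31.6458,76.3553) → (25.8325,78.7632) → (20.0192,76.3553) → (17.6113,70.5420) → (20.0192,64.7287) → (25.8325,62.3208) → (31.6458,64.7287) → (34.0537,70.5420), returning to the start.

Shape 4 is a line segment drawn with `<polyline>`. Its stroke #0000ff means cut at S721, F1266. After flipping Y the toolpath is (269.5070,73.9141) → (199.1611,125.0596).

; LightBurn 1.4.05
; GRBL device profile, absolute coords
G21
G90
G0 X223.4055 Y47.3015
M3 S721
G1 X226.5708 Y55.7498 F1266
G1 X234.7828 Y59.4854
G1 X243.2311 Y56.3201
G1 X246.9667 Y48.1081
G1 X243.8014 Y39.6598
G1 X235.5894 Y35.9242
G1 X227.1411 Y39.0895
G1 X223.4055 Y47.3015
M5
G0 X70.1261 Y149.3521
M3 S721
G1 X61.2074 Y170.8837 F1266
G1 X39.6758 Y179.8024
G1 X18.1442 Y170.8837
G1 X9.2255 Y149.3521
G1 X18.1442 Y127.8205
G1 X39.6758 Y118.9018
G1 X61.2074 Y127.8205
G1 X70.1261 Y149.3521
M5
G0 X34.0537 Y70.5420
M3 S721
G1 X31.6458 Y76.3553 F1266
G1 X25.8325 Y78.7632
G1 X20.0192 Y76.3553
G1 X17.6113 Y70.5420
G1 X20.0192 Y64.7287
G1 X25.8325 Y62.3208
G1 X31.6458 Y64.7287
G1 X34.0537 Y70.5420
M5
G0 X269.5070 Y73.9141
M3 S721
G1 X199.1611 Y125.0596 F1266
M5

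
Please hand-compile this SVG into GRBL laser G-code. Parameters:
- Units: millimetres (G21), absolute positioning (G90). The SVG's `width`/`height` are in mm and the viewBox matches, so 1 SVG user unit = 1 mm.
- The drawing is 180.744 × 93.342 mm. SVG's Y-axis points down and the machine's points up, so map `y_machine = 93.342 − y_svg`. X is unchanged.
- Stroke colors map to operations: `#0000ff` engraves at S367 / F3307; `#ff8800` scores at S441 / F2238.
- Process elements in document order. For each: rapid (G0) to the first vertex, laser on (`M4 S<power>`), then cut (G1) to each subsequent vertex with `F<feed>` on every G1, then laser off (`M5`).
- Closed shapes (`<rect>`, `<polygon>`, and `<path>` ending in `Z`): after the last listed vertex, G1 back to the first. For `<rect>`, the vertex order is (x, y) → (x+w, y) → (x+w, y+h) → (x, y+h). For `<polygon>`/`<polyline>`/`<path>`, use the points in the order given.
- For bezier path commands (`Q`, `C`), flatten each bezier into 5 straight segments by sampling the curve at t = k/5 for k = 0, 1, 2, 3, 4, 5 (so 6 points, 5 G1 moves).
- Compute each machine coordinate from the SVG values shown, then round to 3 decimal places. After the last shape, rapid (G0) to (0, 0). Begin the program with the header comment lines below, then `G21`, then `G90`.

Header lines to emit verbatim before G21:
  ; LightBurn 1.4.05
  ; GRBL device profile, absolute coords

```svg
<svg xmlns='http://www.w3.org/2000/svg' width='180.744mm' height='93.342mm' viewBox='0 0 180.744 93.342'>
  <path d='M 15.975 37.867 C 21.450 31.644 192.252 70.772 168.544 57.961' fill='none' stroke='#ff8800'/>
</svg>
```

1 u = 1 mm; y_m = 93.342 − y.

[1] `<path>` cubic bezier, #ff8800→score S441 F2238: (15.975,55.475) → (36.221,54.545) → (78.872,47.401) → (126.658,38.712) → (162.306,33.149) → (168.544,35.381)

; LightBurn 1.4.05
; GRBL device profile, absolute coords
G21
G90
G0 X15.975 Y55.475
M4 S441
G1 X36.221 Y54.545 F2238
G1 X78.872 Y47.401 F2238
G1 X126.658 Y38.712 F2238
G1 X162.306 Y33.149 F2238
G1 X168.544 Y35.381 F2238
M5
G0 X0.000 Y0.000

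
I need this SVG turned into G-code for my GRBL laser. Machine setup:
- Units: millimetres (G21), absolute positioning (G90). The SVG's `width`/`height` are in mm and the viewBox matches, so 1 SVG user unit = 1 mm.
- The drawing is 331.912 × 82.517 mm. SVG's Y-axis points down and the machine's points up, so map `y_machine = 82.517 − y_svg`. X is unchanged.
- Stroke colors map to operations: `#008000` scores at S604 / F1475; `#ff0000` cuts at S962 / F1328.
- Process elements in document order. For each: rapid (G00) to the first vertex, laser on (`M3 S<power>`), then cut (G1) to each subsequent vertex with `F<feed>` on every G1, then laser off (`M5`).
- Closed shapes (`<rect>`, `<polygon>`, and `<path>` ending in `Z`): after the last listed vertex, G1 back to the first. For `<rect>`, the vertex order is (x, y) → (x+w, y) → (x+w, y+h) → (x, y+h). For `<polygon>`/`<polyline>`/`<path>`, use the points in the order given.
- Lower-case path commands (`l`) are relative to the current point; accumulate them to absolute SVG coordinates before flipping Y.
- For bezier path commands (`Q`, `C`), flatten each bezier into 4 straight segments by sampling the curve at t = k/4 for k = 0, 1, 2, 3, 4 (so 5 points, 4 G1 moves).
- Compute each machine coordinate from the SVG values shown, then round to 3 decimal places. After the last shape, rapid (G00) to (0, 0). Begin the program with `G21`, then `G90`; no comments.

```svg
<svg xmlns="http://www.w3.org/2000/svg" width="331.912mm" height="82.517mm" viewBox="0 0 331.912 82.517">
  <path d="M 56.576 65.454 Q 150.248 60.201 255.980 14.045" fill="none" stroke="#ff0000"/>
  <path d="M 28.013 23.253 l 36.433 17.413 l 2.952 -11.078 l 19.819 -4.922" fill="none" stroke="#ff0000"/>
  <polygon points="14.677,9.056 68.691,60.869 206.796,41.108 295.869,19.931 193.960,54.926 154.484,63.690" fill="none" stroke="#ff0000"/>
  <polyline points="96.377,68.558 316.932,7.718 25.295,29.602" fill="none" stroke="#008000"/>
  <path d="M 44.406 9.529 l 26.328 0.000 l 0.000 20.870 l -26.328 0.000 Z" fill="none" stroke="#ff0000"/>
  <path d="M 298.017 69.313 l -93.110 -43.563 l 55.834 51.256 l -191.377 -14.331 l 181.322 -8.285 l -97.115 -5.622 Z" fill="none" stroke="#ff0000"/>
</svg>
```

Since the viewBox matches the mm dimensions, user units are millimetres directly. The only transform is the Y-flip y_m = 82.517 − y_svg.

Shape 1 is a quadratic bezier drawn with `<path>`. Its stroke #ff0000 means cut at S962, F1328. After flipping Y the toolpath is (56.576,17.063) → (104.166,22.246) → (153.263,32.542) → (203.868,47.950) → (255.980,68.472).

Shape 2 is a open polyline drawn with `<path>`. Its stroke #ff0000 means cut at S962, F1328. After flipping Y the toolpath is (28.013,59.264) → (64.446,41.851) → (67.398,52.929) → (87.217,57.851).

Shape 3 is a closed polygon drawn with `<polygon>`. Its stroke #ff0000 means cut at S962, F1328. After flipping Y the toolpath is (14.677,73.461) → (68.691,21.648) → (206.796,41.409) → (295.869,62.586) → (193.960,27.591) → (154.484,18.827) → (14.677,73.461), returning to the start.

Shape 4 is a open polyline drawn with `<polyline>`. Its stroke #008000 means score at S604, F1475. After flipping Y the toolpath is (96.377,13.959) → (316.932,74.799) → (25.295,52.915).

Shape 5 is a rectangle drawn with `<path>`. Its stroke #ff0000 means cut at S962, F1328. After flipping Y the toolpath is (44.406,72.988) → (70.734,72.988) → (70.734,52.118) → (44.406,52.118) → (44.406,72.988), returning to the start.

Shape 6 is a closed polygon drawn with `<path>`. Its stroke #ff0000 means cut at S962, F1328. After flipping Y the toolpath is (298.017,13.204) → (204.907,56.767) → (260.741,5.511) → (69.364,19.842) → (250.686,28.127) → (153.571,33.749) → (298.017,13.204), returning to the start.

G21
G90
G00 X56.576 Y17.063
M3 S962
G1 X104.166 Y22.246 F1328
G1 X153.263 Y32.542 F1328
G1 X203.868 Y47.950 F1328
G1 X255.980 Y68.472 F1328
M5
G00 X28.013 Y59.264
M3 S962
G1 X64.446 Y41.851 F1328
G1 X67.398 Y52.929 F1328
G1 X87.217 Y57.851 F1328
M5
G00 X14.677 Y73.461
M3 S962
G1 X68.691 Y21.648 F1328
G1 X206.796 Y41.409 F1328
G1 X295.869 Y62.586 F1328
G1 X193.960 Y27.591 F1328
G1 X154.484 Y18.827 F1328
G1 X14.677 Y73.461 F1328
M5
G00 X96.377 Y13.959
M3 S604
G1 X316.932 Y74.799 F1475
G1 X25.295 Y52.915 F1475
M5
G00 X44.406 Y72.988
M3 S962
G1 X70.734 Y72.988 F1328
G1 X70.734 Y52.118 F1328
G1 X44.406 Y52.118 F1328
G1 X44.406 Y72.988 F1328
M5
G00 X298.017 Y13.204
M3 S962
G1 X204.907 Y56.767 F1328
G1 X260.741 Y5.511 F1328
G1 X69.364 Y19.842 F1328
G1 X250.686 Y28.127 F1328
G1 X153.571 Y33.749 F1328
G1 X298.017 Y13.204 F1328
M5
G00 X0.000 Y0.000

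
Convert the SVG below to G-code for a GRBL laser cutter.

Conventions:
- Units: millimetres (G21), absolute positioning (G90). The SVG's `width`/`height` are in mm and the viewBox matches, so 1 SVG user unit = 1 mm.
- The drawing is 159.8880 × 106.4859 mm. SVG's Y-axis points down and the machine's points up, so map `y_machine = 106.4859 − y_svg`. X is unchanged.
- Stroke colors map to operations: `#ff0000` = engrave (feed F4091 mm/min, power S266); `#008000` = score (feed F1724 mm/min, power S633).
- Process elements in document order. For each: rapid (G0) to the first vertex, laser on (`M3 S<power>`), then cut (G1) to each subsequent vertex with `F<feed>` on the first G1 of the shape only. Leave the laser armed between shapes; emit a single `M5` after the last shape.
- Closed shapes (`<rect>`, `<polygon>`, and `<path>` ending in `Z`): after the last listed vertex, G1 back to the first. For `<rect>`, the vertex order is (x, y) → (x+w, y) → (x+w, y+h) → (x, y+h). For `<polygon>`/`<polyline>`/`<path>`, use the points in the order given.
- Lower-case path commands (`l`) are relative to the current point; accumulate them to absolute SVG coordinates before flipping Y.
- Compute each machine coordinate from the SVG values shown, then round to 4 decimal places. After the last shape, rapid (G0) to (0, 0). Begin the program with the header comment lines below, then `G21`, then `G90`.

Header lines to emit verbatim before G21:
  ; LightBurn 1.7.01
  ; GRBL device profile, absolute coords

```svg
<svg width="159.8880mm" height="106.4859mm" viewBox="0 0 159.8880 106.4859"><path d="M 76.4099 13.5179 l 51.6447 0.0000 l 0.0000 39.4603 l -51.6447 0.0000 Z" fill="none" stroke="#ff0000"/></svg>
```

1 u = 1 mm; y_m = 106.4859 − y.

[1] `<path>` rectangle, #ff0000→engrave S266 F4091: (76.4099,92.9680) → (128.0546,92.9680) → (128.0546,53.5077) → (76.4099,53.5077) → (76.4099,92.9680) (closed)

; LightBurn 1.7.01
; GRBL device profile, absolute coords
G21
G90
G0 X76.4099 Y92.9680
M3 S266
G1 X128.0546 Y92.9680 F4091
G1 X128.0546 Y53.5077
G1 X76.4099 Y53.5077
G1 X76.4099 Y92.9680
M5
G0 X0.0000 Y0.0000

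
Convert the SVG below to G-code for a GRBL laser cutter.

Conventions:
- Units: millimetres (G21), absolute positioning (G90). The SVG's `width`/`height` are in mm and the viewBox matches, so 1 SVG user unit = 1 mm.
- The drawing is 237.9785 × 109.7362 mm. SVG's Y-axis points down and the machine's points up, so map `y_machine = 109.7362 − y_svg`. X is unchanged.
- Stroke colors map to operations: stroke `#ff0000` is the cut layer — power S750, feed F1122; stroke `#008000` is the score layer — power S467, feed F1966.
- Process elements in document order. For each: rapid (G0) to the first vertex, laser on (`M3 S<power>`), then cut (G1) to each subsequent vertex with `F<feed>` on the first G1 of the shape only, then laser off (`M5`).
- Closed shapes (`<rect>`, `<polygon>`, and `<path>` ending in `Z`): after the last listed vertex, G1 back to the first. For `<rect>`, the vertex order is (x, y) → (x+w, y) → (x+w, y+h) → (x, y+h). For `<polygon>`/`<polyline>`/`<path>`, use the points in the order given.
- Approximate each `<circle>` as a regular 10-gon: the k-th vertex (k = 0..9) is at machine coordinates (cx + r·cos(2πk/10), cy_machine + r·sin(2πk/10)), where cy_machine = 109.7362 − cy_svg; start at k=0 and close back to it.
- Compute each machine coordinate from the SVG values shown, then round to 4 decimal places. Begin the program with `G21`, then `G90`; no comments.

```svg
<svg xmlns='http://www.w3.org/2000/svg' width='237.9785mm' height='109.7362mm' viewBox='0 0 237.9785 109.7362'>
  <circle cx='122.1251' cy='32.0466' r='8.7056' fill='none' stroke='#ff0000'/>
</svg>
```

G21
G90
G0 X130.8307 Y77.6896
M3 S750
G1 X129.1681 Y82.8066 F1122
G1 X124.8153 Y85.9691
G1 X119.4349 Y85.9691
G1 X115.0821 Y82.8066
G1 X113.4195 Y77.6896
G1 X115.0821 Y72.5726
G1 X119.4349 Y69.4101
G1 X124.8153 Y69.4101
G1 X129.1681 Y72.5726
G1 X130.8307 Y77.6896
M5

viewBox `0 0 237.9785 109.7362` with mm width/height → 1 unit = 1 mm. Flip: y_m = 109.7362 − y_svg.

**Shape 1** — `<circle>` circle, stroke `#ff0000` → cut (S750, F1122). Machine vertices: (130.8307,77.6896) → (129.1681,82.8066) → (124.8153,85.9691) → (119.4349,85.9691) → (115.0821,82.8066) → (113.4195,77.6896) → (115.0821,72.5726) → (119.4349,69.4101) → (124.8153,69.4101) → (129.1681,72.5726) → (130.8307,77.6896). Closed: final G1 returns to the first vertex.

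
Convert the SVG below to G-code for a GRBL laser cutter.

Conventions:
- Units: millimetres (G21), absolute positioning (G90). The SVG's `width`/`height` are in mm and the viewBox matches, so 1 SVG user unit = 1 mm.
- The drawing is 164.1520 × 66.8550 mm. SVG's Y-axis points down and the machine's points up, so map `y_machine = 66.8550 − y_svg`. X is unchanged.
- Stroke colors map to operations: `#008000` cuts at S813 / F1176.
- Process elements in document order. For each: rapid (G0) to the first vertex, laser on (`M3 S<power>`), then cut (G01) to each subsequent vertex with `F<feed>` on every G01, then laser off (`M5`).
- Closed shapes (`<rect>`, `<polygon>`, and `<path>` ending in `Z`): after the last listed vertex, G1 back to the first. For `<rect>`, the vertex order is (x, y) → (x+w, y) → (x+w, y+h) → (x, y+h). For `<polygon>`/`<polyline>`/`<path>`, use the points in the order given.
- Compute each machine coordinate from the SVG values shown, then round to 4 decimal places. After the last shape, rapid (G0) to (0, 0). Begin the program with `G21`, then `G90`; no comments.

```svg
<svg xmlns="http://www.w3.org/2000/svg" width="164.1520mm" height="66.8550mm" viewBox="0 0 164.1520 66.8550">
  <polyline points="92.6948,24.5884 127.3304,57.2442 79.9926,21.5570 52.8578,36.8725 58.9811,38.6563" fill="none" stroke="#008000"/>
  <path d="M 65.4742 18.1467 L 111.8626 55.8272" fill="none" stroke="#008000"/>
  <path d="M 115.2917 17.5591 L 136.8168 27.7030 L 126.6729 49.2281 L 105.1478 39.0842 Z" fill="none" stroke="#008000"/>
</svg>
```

viewBox `0 0 164.1520 66.8550` with mm width/height → 1 unit = 1 mm. Flip: y_m = 66.8550 − y_svg.

**Shape 1** — `<polyline>` open polyline, stroke `#008000` → cut (S813, F1176). Machine vertices: (92.6948,42.2666) → (127.3304,9.6108) → (79.9926,45.2980) → (52.8578,29.9825) → (58.9811,28.1987). Open path.

**Shape 2** — `<path>` line segment, stroke `#008000` → cut (S813, F1176). Machine vertices: (65.4742,48.7083) → (111.8626,11.0278). Open path.

**Shape 3** — `<path>` regular polygon, stroke `#008000` → cut (S813, F1176). Machine vertices: (115.2917,49.2959) → (136.8168,39.1520) → (126.6729,17.6269) → (105.1478,27.7708) → (115.2917,49.2959). Closed: final G1 returns to the first vertex.

G21
G90
G0 X92.6948 Y42.2666
M3 S813
G01 X127.3304 Y9.6108 F1176
G01 X79.9926 Y45.2980 F1176
G01 X52.8578 Y29.9825 F1176
G01 X58.9811 Y28.1987 F1176
M5
G0 X65.4742 Y48.7083
M3 S813
G01 X111.8626 Y11.0278 F1176
M5
G0 X115.2917 Y49.2959
M3 S813
G01 X136.8168 Y39.1520 F1176
G01 X126.6729 Y17.6269 F1176
G01 X105.1478 Y27.7708 F1176
G01 X115.2917 Y49.2959 F1176
M5
G0 X0.0000 Y0.0000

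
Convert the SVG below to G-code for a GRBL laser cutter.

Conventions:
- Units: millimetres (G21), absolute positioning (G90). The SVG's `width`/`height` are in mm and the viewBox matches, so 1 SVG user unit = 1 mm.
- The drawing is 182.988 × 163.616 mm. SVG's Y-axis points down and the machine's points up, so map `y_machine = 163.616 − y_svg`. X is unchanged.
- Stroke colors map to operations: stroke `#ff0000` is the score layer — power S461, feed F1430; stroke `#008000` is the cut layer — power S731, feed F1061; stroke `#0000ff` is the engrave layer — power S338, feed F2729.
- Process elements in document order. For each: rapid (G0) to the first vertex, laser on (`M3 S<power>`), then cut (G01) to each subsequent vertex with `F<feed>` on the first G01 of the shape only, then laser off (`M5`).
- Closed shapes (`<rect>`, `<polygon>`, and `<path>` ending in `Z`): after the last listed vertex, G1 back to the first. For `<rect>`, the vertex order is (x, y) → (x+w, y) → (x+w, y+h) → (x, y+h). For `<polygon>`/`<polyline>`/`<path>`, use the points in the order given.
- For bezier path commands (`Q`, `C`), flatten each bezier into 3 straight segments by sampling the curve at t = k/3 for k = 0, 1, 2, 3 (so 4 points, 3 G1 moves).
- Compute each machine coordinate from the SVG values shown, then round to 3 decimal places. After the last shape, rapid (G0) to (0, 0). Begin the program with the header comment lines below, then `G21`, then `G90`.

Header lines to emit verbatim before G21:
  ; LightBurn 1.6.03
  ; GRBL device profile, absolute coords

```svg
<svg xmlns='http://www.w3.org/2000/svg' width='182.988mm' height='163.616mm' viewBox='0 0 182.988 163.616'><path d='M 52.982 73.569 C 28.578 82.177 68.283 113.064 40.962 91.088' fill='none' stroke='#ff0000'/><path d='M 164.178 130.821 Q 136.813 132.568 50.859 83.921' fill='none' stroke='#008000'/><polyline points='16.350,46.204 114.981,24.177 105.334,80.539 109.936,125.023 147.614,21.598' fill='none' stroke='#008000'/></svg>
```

Since the viewBox matches the mm dimensions, user units are millimetres directly. The only transform is the Y-flip y_m = 163.616 − y_svg.

Shape 1 is a cubic bezier drawn with `<path>`. Its stroke #ff0000 means score at S461, F1430. After flipping Y the toolpath is (52.982,90.047) → (45.091,76.796) → (50.798,65.390) → (40.962,72.528).

Shape 2 is a quadratic bezier drawn with `<path>`. Its stroke #008000 means cut at S731, F1061. After flipping Y the toolpath is (164.178,32.795) → (139.425,37.230) → (101.652,52.863) → (50.859,79.695).

Shape 3 is a open polyline drawn with `<polyline>`. Its stroke #008000 means cut at S731, F1061. After flipping Y the toolpath is (16.350,117.412) → (114.981,139.439) → (105.334,83.077) → (109.936,38.593) → (147.614,142.018).

; LightBurn 1.6.03
; GRBL device profile, absolute coords
G21
G90
G0 X52.982 Y90.047
M3 S461
G01 X45.091 Y76.796 F1430
G01 X50.798 Y65.390
G01 X40.962 Y72.528
M5
G0 X164.178 Y32.795
M3 S731
G01 X139.425 Y37.230 F1061
G01 X101.652 Y52.863
G01 X50.859 Y79.695
M5
G0 X16.350 Y117.412
M3 S731
G01 X114.981 Y139.439 F1061
G01 X105.334 Y83.077
G01 X109.936 Y38.593
G01 X147.614 Y142.018
M5
G0 X0.000 Y0.000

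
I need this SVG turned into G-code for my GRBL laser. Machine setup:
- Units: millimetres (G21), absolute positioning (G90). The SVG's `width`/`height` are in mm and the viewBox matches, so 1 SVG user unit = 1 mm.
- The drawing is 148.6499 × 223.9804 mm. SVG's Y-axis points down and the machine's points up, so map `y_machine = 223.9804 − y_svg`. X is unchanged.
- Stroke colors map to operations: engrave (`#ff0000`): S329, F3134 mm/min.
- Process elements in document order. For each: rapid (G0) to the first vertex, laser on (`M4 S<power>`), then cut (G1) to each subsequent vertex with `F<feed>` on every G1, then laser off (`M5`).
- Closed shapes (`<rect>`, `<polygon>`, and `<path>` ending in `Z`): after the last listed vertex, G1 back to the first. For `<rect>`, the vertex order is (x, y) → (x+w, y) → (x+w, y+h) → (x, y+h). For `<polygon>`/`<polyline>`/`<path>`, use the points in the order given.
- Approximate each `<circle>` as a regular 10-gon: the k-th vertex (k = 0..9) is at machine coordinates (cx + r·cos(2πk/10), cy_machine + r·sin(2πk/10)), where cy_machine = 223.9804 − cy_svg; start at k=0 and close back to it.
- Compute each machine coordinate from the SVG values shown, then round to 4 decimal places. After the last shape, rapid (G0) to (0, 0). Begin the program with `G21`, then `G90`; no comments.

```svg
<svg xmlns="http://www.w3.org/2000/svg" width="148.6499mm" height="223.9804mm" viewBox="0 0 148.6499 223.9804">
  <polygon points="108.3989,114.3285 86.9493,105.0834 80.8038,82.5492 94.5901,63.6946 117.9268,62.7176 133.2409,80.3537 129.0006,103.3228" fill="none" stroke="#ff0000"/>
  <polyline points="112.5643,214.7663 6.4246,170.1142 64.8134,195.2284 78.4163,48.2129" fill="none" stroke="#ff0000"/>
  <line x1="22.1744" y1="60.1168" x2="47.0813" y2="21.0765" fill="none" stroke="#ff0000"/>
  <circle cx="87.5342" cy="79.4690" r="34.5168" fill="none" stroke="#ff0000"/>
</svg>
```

G21
G90
G0 X108.3989 Y109.6519
M4 S329
G1 X86.9493 Y118.8970 F3134
G1 X80.8038 Y141.4312 F3134
G1 X94.5901 Y160.2858 F3134
G1 X117.9268 Y161.2628 F3134
G1 X133.2409 Y143.6267 F3134
G1 X129.0006 Y120.6576 F3134
G1 X108.3989 Y109.6519 F3134
M5
G0 X112.5643 Y9.2141
M4 S329
G1 X6.4246 Y53.8662 F3134
G1 X64.8134 Y28.7520 F3134
G1 X78.4163 Y175.7675 F3134
M5
G0 X22.1744 Y163.8636
M4 S329
G1 X47.0813 Y202.9039 F3134
M5
G0 X122.0510 Y144.5114
M4 S329
G1 X115.4589 Y164.7999 F3134
G1 X98.2005 Y177.3388 F3134
G1 X76.8679 Y177.3388 F3134
G1 X59.6095 Y164.7999 F3134
G1 X53.0174 Y144.5114 F3134
G1 X59.6095 Y124.2229 F3134
G1 X76.8679 Y111.6840 F3134
G1 X98.2005 Y111.6840 F3134
G1 X115.4589 Y124.2229 F3134
G1 X122.0510 Y144.5114 F3134
M5
G0 X0.0000 Y0.0000

Since the viewBox matches the mm dimensions, user units are millimetres directly. The only transform is the Y-flip y_m = 223.9804 − y_svg.

Shape 1 is a regular polygon drawn with `<polygon>`. Its stroke #ff0000 means engrave at S329, F3134. After flipping Y the toolpath is (108.3989,109.6519) → (86.9493,118.8970) → (80.8038,141.4312) → (94.5901,160.2858) → (117.9268,161.2628) → (133.2409,143.6267) → (129.0006,120.6576) → (108.3989,109.6519), returning to the start.

Shape 2 is a open polyline drawn with `<polyline>`. Its stroke #ff0000 means engrave at S329, F3134. After flipping Y the toolpath is (112.5643,9.2141) → (6.4246,53.8662) → (64.8134,28.7520) → (78.4163,175.7675).

Shape 3 is a line segment drawn with `<line>`. Its stroke #ff0000 means engrave at S329, F3134. After flipping Y the toolpath is (22.1744,163.8636) → (47.0813,202.9039).

Shape 4 is a circle drawn with `<circle>`. Its stroke #ff0000 means engrave at S329, F3134. After flipping Y the toolpath is (122.0510,144.5114) → (115.4589,164.7999) → (98.2005,177.3388) → (76.8679,177.3388) → (59.6095,164.7999) → (53.0174,144.5114) → (59.6095,124.2229) → (76.8679,111.6840) → (98.2005,111.6840) → (115.4589,124.2229) → (122.0510,144.5114), returning to the start.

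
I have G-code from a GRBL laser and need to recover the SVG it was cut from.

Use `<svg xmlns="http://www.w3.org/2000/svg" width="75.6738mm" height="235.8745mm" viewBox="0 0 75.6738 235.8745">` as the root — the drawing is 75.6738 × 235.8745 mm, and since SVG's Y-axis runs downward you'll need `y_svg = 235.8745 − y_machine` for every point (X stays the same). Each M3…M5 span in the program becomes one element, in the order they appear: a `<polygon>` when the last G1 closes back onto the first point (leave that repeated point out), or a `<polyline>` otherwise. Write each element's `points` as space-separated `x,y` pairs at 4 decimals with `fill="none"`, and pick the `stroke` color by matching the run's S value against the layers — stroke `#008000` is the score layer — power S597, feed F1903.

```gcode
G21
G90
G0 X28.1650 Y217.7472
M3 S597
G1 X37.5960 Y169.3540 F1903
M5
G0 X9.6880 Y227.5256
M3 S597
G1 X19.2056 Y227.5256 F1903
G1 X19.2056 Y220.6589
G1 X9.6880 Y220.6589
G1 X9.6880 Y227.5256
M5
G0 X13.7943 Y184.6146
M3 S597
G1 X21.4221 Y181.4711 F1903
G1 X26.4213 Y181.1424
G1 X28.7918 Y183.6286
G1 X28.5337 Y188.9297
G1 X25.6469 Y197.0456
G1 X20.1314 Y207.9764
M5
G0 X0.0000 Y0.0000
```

y_svg = 235.8745 − y_m. Every run uses S597, so all elements get stroke `#008000` (score).

[1] open run; points: 28.1650,18.1273 37.5960,66.5205

[2] closed run; points: 9.6880,8.3489 19.2056,8.3489 19.2056,15.2156 9.6880,15.2156

[3] open run; points: 13.7943,51.2599 21.4221,54.4034 26.4213,54.7321 28.7918,52.2459 28.5337,46.9448 25.6469,38.8289 20.1314,27.8981

<svg xmlns="http://www.w3.org/2000/svg" width="75.6738mm" height="235.8745mm" viewBox="0 0 75.6738 235.8745">
  <polyline points="28.1650,18.1273 37.5960,66.5205" fill="none" stroke="#008000"/>
  <polygon points="9.6880,8.3489 19.2056,8.3489 19.2056,15.2156 9.6880,15.2156" fill="none" stroke="#008000"/>
  <polyline points="13.7943,51.2599 21.4221,54.4034 26.4213,54.7321 28.7918,52.2459 28.5337,46.9448 25.6469,38.8289 20.1314,27.8981" fill="none" stroke="#008000"/>
</svg>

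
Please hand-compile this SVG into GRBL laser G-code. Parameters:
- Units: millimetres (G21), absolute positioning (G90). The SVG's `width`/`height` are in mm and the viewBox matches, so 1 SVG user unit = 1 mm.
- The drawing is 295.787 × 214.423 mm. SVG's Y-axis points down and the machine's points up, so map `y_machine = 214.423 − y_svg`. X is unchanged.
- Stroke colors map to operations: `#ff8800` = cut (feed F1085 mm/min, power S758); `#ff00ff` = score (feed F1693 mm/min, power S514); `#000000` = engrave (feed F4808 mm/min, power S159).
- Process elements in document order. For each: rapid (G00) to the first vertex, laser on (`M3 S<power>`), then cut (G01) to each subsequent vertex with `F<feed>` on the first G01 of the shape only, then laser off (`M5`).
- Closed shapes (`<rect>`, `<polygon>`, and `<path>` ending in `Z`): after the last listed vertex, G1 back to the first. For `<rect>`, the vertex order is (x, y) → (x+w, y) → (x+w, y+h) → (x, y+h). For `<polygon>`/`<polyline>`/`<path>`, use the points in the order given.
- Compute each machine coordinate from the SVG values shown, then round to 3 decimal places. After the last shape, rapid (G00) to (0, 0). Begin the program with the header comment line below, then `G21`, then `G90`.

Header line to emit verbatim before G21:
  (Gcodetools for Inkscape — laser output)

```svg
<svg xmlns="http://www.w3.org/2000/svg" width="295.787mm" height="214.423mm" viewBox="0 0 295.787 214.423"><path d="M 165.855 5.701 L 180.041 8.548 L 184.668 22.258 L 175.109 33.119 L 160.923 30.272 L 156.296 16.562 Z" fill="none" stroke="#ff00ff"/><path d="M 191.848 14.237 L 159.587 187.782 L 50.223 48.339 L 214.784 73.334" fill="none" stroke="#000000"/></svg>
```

(Gcodetools for Inkscape — laser output)
G21
G90
G00 X165.855 Y208.722
M3 S514
G01 X180.041 Y205.875 F1693
G01 X184.668 Y192.165
G01 X175.109 Y181.304
G01 X160.923 Y184.151
G01 X156.296 Y197.861
G01 X165.855 Y208.722
M5
G00 X191.848 Y200.186
M3 S159
G01 X159.587 Y26.641 F4808
G01 X50.223 Y166.084
G01 X214.784 Y141.089
M5
G00 X0.000 Y0.000

1 u = 1 mm; y_m = 214.423 − y.

[1] `<path>` regular polygon, #ff00ff→score S514 F1693: (165.855,208.722) → (180.041,205.875) → (184.668,192.165) → (175.109,181.304) → (160.923,184.151) → (156.296,197.861) → (165.855,208.722) (closed)

[2] `<path>` open polyline, #000000→engrave S159 F4808: (191.848,200.186) → (159.587,26.641) → (50.223,166.084) → (214.784,141.089)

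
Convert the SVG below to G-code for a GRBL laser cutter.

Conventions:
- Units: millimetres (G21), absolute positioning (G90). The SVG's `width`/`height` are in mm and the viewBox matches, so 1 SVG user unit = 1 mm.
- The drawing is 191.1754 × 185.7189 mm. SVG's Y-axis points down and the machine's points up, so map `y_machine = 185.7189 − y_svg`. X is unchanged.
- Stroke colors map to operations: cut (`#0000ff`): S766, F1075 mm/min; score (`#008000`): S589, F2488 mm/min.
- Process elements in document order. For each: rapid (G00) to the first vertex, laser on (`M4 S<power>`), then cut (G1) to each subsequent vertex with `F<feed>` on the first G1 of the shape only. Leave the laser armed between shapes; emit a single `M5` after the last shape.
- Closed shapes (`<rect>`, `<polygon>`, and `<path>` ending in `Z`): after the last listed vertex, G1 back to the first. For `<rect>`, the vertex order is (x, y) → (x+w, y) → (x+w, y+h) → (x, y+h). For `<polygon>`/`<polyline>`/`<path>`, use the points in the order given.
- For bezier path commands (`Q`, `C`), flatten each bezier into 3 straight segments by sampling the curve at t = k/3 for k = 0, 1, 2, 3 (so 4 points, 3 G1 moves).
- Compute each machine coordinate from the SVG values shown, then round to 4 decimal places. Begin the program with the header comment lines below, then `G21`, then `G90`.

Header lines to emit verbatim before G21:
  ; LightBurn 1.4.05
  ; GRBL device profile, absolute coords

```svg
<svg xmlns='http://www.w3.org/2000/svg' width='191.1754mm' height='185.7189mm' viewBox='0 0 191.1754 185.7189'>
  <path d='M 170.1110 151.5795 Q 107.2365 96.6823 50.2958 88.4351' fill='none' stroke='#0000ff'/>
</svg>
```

; LightBurn 1.4.05
; GRBL device profile, absolute coords
G21
G90
G00 X170.1110 Y34.1394
M4 S766
G1 X128.8540 Y65.5542 F1075
G1 X88.9156 Y86.6023
G1 X50.2958 Y97.2838
M5

1 u = 1 mm; y_m = 185.7189 − y.

[1] `<path>` quadratic bezier, #0000ff→cut S766 F1075: (170.1110,34.1394) → (128.8540,65.5542) → (88.9156,86.6023) → (50.2958,97.2838)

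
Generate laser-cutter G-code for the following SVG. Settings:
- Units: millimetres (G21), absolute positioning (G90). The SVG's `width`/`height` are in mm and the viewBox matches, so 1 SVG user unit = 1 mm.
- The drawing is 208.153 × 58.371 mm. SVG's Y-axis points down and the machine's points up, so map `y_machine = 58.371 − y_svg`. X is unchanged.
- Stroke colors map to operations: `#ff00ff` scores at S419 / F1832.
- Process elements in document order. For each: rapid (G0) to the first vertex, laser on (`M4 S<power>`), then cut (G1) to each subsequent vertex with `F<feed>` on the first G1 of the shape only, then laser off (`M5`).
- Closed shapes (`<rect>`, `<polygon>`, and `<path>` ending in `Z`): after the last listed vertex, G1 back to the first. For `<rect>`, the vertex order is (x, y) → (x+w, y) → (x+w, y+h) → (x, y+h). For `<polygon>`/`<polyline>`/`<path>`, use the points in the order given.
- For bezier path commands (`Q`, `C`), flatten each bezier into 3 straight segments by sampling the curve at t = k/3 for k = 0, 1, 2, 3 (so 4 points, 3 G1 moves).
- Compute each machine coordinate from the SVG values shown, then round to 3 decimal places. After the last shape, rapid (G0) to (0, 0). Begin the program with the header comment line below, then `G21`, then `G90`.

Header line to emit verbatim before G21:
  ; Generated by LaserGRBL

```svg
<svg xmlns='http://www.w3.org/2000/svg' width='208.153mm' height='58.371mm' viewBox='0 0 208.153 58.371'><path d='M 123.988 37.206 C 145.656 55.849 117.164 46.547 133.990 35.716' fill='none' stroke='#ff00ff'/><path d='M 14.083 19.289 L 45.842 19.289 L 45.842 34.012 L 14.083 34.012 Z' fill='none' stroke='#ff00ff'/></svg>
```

viewBox `0 0 208.153 58.371` with mm width/height → 1 unit = 1 mm. Flip: y_m = 58.371 − y_svg.

**Shape 1** — `<path>` cubic bezier, stroke `#ff00ff` → score (S419, F1832). Control points (SVG): P0=(123.988,37.206), P1=(145.656,55.849), P2=(117.164,46.547), P3=(133.990,35.716); sampled at t=k/3. Machine vertices: (123.988,21.165) → (132.472,10.859) → (128.734,13.312) → (133.990,22.655). Open path.

**Shape 2** — `<path>` rectangle, stroke `#ff00ff` → score (S419, F1832). Machine vertices: (14.083,39.082) → (45.842,39.082) → (45.842,24.359) → (14.083,24.359) → (14.083,39.082). Closed: final G1 returns to the first vertex.

; Generated by LaserGRBL
G21
G90
G0 X123.988 Y21.165
M4 S419
G1 X132.472 Y10.859 F1832
G1 X128.734 Y13.312
G1 X133.990 Y22.655
M5
G0 X14.083 Y39.082
M4 S419
G1 X45.842 Y39.082 F1832
G1 X45.842 Y24.359
G1 X14.083 Y24.359
G1 X14.083 Y39.082
M5
G0 X0.000 Y0.000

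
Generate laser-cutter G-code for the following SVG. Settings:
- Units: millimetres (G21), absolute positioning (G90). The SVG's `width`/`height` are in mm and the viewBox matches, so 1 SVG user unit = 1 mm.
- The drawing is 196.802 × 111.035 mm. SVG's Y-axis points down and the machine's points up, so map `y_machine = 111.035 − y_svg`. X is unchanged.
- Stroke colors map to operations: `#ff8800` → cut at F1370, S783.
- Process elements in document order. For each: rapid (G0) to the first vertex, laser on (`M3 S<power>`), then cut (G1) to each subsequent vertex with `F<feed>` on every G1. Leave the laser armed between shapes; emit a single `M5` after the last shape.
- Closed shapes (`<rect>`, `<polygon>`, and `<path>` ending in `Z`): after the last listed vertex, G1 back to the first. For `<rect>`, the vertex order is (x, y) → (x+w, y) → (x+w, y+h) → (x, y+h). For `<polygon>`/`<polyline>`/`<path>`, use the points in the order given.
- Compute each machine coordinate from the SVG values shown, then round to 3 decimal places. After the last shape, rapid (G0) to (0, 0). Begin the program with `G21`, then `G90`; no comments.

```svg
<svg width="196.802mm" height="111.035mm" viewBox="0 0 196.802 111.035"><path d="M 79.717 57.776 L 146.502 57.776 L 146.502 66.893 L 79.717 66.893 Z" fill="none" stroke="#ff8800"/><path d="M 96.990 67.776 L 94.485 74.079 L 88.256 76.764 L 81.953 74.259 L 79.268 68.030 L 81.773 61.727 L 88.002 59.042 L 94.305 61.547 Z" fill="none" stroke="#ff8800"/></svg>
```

G21
G90
G0 X79.717 Y53.259
M3 S783
G1 X146.502 Y53.259 F1370
G1 X146.502 Y44.142 F1370
G1 X79.717 Y44.142 F1370
G1 X79.717 Y53.259 F1370
G0 X96.990 Y43.259
M3 S783
G1 X94.485 Y36.956 F1370
G1 X88.256 Y34.271 F1370
G1 X81.953 Y36.776 F1370
G1 X79.268 Y43.005 F1370
G1 X81.773 Y49.308 F1370
G1 X88.002 Y51.993 F1370
G1 X94.305 Y49.488 F1370
G1 X96.990 Y43.259 F1370
M5
G0 X0.000 Y0.000

Since the viewBox matches the mm dimensions, user units are millimetres directly. The only transform is the Y-flip y_m = 111.035 − y_svg.

Shape 1 is a rectangle drawn with `<path>`. Its stroke #ff8800 means cut at S783, F1370. After flipping Y the toolpath is (79.717,53.259) → (146.502,53.259) → (146.502,44.142) → (79.717,44.142) → (79.717,53.259), returning to the start.

Shape 2 is a regular polygon drawn with `<path>`. Its stroke #ff8800 means cut at S783, F1370. After flipping Y the toolpath is (96.990,43.259) → (94.485,36.956) → (88.256,34.271) → (81.953,36.776) → (79.268,43.005) → (81.773,49.308) → (88.002,51.993) → (94.305,49.488) → (96.990,43.259), returning to the start.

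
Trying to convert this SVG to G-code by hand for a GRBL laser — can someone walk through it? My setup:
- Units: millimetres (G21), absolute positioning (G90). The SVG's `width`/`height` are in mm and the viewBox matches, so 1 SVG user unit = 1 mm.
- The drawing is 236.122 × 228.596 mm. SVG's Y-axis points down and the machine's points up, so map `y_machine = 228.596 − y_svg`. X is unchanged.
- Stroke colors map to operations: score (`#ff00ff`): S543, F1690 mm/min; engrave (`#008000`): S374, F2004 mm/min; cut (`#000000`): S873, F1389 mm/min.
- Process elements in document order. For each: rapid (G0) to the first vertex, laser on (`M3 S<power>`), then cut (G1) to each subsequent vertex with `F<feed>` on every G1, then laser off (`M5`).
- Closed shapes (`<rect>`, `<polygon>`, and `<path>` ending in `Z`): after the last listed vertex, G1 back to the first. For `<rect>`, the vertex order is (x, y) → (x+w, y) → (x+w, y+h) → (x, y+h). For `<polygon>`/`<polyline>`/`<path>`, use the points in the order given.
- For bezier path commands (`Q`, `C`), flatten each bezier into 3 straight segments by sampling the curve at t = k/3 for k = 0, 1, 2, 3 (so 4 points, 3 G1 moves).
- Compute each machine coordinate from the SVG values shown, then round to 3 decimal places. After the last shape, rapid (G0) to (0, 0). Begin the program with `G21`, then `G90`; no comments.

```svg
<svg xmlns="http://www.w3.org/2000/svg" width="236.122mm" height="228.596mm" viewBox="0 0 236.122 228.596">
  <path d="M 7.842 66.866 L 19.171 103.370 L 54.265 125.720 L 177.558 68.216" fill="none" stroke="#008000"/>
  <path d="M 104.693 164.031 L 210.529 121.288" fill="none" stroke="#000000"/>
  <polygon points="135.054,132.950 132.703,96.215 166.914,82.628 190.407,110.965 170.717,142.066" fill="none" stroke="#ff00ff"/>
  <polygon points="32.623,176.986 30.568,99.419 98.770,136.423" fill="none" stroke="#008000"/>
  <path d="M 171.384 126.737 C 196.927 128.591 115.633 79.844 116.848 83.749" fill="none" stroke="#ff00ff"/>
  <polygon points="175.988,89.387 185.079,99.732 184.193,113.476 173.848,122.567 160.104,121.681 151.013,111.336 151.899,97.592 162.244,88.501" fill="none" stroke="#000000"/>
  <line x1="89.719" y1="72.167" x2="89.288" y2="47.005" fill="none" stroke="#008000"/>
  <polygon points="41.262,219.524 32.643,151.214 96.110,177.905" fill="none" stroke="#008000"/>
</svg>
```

G21
G90
G0 X7.842 Y161.730
M3 S374
G1 X19.171 Y125.226 F2004
G1 X54.265 Y102.876 F2004
G1 X177.558 Y160.380 F2004
M5
G0 X104.693 Y64.565
M3 S873
G1 X210.529 Y107.308 F1389
M5
G0 X135.054 Y95.646
M3 S543
G1 X132.703 Y132.381 F1690
G1 X166.914 Y145.968 F1690
G1 X190.407 Y117.631 F1690
G1 X170.717 Y86.530 F1690
G1 X135.054 Y95.646 F1690
M5
G0 X32.623 Y51.610
M3 S374
G1 X30.568 Y129.177 F2004
G1 X98.770 Y92.173 F2004
G1 X32.623 Y51.610 F2004
M5
G0 X171.384 Y101.859
M3 S543
G1 X168.327 Y113.048 F1690
G1 X136.123 Y135.026 F1690
G1 X116.848 Y144.847 F1690
M5
G0 X175.988 Y139.209
M3 S873
G1 X185.079 Y128.864 F1389
G1 X184.193 Y115.120 F1389
G1 X173.848 Y106.029 F1389
G1 X160.104 Y106.915 F1389
G1 X151.013 Y117.260 F1389
G1 X151.899 Y131.004 F1389
G1 X162.244 Y140.095 F1389
G1 X175.988 Y139.209 F1389
M5
G0 X89.719 Y156.429
M3 S374
G1 X89.288 Y181.591 F2004
M5
G0 X41.262 Y9.072
M3 S374
G1 X32.643 Y77.382 F2004
G1 X96.110 Y50.691 F2004
G1 X41.262 Y9.072 F2004
M5
G0 X0.000 Y0.000

Since the viewBox matches the mm dimensions, user units are millimetres directly. The only transform is the Y-flip y_m = 228.596 − y_svg.

Shape 1 is a open polyline drawn with `<path>`. Its stroke #008000 means engrave at S374, F2004. After flipping Y the toolpath is (7.842,161.730) → (19.171,125.226) → (54.265,102.876) → (177.558,160.380).

Shape 2 is a line segment drawn with `<path>`. Its stroke #000000 means cut at S873, F1389. After flipping Y the toolpath is (104.693,64.565) → (210.529,107.308).

Shape 3 is a regular polygon drawn with `<polygon>`. Its stroke #ff00ff means score at S543, F1690. After flipping Y the toolpath is (135.054,95.646) → (132.703,132.381) → (166.914,145.968) → (190.407,117.631) → (170.717,86.530) → (135.054,95.646), returning to the start.

Shape 4 is a regular polygon drawn with `<polygon>`. Its stroke #008000 means engrave at S374, F2004. After flipping Y the toolpath is (32.623,51.610) → (30.568,129.177) → (98.770,92.173) → (32.623,51.610), returning to the start.

Shape 5 is a cubic bezier drawn with `<path>`. Its stroke #ff00ff means score at S543, F1690. After flipping Y the toolpath is (171.384,101.859) → (168.327,113.048) → (136.123,135.026) → (116.848,144.847).

Shape 6 is a regular polygon drawn with `<polygon>`. Its stroke #000000 means cut at S873, F1389. After flipping Y the toolpath is (175.988,139.209) → (185.079,128.864) → (184.193,115.120) → (173.848,106.029) → (160.104,106.915) → (151.013,117.260) → (151.899,131.004) → (162.244,140.095) → (175.988,139.209), returning to the start.

Shape 7 is a line segment drawn with `<line>`. Its stroke #008000 means engrave at S374, F2004. After flipping Y the toolpath is (89.719,156.429) → (89.288,181.591).

Shape 8 is a regular polygon drawn with `<polygon>`. Its stroke #008000 means engrave at S374, F2004. After flipping Y the toolpath is (41.262,9.072) → (32.643,77.382) → (96.110,50.691) → (41.262,9.072), returning to the start.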